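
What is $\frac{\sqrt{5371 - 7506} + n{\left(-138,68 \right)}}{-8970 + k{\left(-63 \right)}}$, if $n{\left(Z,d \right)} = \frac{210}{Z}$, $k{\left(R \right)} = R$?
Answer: $\frac{35}{207759} - \frac{i \sqrt{2135}}{9033} \approx 0.00016846 - 0.0051152 i$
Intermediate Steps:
$\frac{\sqrt{5371 - 7506} + n{\left(-138,68 \right)}}{-8970 + k{\left(-63 \right)}} = \frac{\sqrt{5371 - 7506} + \frac{210}{-138}}{-8970 - 63} = \frac{\sqrt{-2135} + 210 \left(- \frac{1}{138}\right)}{-9033} = \left(i \sqrt{2135} - \frac{35}{23}\right) \left(- \frac{1}{9033}\right) = \left(- \frac{35}{23} + i \sqrt{2135}\right) \left(- \frac{1}{9033}\right) = \frac{35}{207759} - \frac{i \sqrt{2135}}{9033}$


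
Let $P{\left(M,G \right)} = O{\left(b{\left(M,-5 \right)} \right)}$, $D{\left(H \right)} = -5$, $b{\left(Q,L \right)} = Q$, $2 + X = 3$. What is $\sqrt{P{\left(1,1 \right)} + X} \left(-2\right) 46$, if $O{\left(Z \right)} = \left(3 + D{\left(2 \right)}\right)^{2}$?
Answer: $- 92 \sqrt{5} \approx -205.72$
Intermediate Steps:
$X = 1$ ($X = -2 + 3 = 1$)
$O{\left(Z \right)} = 4$ ($O{\left(Z \right)} = \left(3 - 5\right)^{2} = \left(-2\right)^{2} = 4$)
$P{\left(M,G \right)} = 4$
$\sqrt{P{\left(1,1 \right)} + X} \left(-2\right) 46 = \sqrt{4 + 1} \left(-2\right) 46 = \sqrt{5} \left(-2\right) 46 = - 2 \sqrt{5} \cdot 46 = - 92 \sqrt{5}$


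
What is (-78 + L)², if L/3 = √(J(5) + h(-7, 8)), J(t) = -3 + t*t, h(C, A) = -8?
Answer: 6210 - 468*√14 ≈ 4458.9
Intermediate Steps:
J(t) = -3 + t²
L = 3*√14 (L = 3*√((-3 + 5²) - 8) = 3*√((-3 + 25) - 8) = 3*√(22 - 8) = 3*√14 ≈ 11.225)
(-78 + L)² = (-78 + 3*√14)²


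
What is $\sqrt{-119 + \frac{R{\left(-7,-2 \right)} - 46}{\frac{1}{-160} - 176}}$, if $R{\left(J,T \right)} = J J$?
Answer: $\frac{i \sqrt{1165253159}}{3129} \approx 10.91 i$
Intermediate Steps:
$R{\left(J,T \right)} = J^{2}$
$\sqrt{-119 + \frac{R{\left(-7,-2 \right)} - 46}{\frac{1}{-160} - 176}} = \sqrt{-119 + \frac{\left(-7\right)^{2} - 46}{\frac{1}{-160} - 176}} = \sqrt{-119 + \frac{49 - 46}{- \frac{1}{160} - 176}} = \sqrt{-119 + \frac{3}{- \frac{28161}{160}}} = \sqrt{-119 + 3 \left(- \frac{160}{28161}\right)} = \sqrt{-119 - \frac{160}{9387}} = \sqrt{- \frac{1117213}{9387}} = \frac{i \sqrt{1165253159}}{3129}$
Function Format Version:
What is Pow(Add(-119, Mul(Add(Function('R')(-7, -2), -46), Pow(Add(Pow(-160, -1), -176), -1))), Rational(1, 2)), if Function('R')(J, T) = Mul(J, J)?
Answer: Mul(Rational(1, 3129), I, Pow(1165253159, Rational(1, 2))) ≈ Mul(10.910, I)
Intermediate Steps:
Function('R')(J, T) = Pow(J, 2)
Pow(Add(-119, Mul(Add(Function('R')(-7, -2), -46), Pow(Add(Pow(-160, -1), -176), -1))), Rational(1, 2)) = Pow(Add(-119, Mul(Add(Pow(-7, 2), -46), Pow(Add(Pow(-160, -1), -176), -1))), Rational(1, 2)) = Pow(Add(-119, Mul(Add(49, -46), Pow(Add(Rational(-1, 160), -176), -1))), Rational(1, 2)) = Pow(Add(-119, Mul(3, Pow(Rational(-28161, 160), -1))), Rational(1, 2)) = Pow(Add(-119, Mul(3, Rational(-160, 28161))), Rational(1, 2)) = Pow(Add(-119, Rational(-160, 9387)), Rational(1, 2)) = Pow(Rational(-1117213, 9387), Rational(1, 2)) = Mul(Rational(1, 3129), I, Pow(1165253159, Rational(1, 2)))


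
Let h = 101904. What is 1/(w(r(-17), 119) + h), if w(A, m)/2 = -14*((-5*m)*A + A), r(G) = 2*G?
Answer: -1/463584 ≈ -2.1571e-6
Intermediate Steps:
w(A, m) = -28*A + 140*A*m (w(A, m) = 2*(-14*((-5*m)*A + A)) = 2*(-14*(-5*A*m + A)) = 2*(-14*(A - 5*A*m)) = 2*(-14*A + 70*A*m) = -28*A + 140*A*m)
1/(w(r(-17), 119) + h) = 1/(28*(2*(-17))*(-1 + 5*119) + 101904) = 1/(28*(-34)*(-1 + 595) + 101904) = 1/(28*(-34)*594 + 101904) = 1/(-565488 + 101904) = 1/(-463584) = -1/463584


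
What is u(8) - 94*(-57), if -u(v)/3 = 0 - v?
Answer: 5382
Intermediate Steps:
u(v) = 3*v (u(v) = -3*(0 - v) = -(-3)*v = 3*v)
u(8) - 94*(-57) = 3*8 - 94*(-57) = 24 + 5358 = 5382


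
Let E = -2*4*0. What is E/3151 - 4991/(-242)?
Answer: 4991/242 ≈ 20.624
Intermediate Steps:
E = 0 (E = -8*0 = 0)
E/3151 - 4991/(-242) = 0/3151 - 4991/(-242) = 0*(1/3151) - 4991*(-1/242) = 0 + 4991/242 = 4991/242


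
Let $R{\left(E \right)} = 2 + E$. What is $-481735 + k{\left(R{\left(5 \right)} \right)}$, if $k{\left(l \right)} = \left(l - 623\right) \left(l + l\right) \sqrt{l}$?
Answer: $-481735 - 8624 \sqrt{7} \approx -5.0455 \cdot 10^{5}$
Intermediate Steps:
$k{\left(l \right)} = 2 l^{\frac{3}{2}} \left(-623 + l\right)$ ($k{\left(l \right)} = \left(-623 + l\right) 2 l \sqrt{l} = 2 l \left(-623 + l\right) \sqrt{l} = 2 l^{\frac{3}{2}} \left(-623 + l\right)$)
$-481735 + k{\left(R{\left(5 \right)} \right)} = -481735 + 2 \left(2 + 5\right)^{\frac{3}{2}} \left(-623 + \left(2 + 5\right)\right) = -481735 + 2 \cdot 7^{\frac{3}{2}} \left(-623 + 7\right) = -481735 + 2 \cdot 7 \sqrt{7} \left(-616\right) = -481735 - 8624 \sqrt{7}$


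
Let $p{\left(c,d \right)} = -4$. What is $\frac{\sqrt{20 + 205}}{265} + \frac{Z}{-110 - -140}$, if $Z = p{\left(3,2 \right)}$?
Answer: $- \frac{61}{795} \approx -0.07673$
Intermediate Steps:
$Z = -4$
$\frac{\sqrt{20 + 205}}{265} + \frac{Z}{-110 - -140} = \frac{\sqrt{20 + 205}}{265} - \frac{4}{-110 - -140} = \sqrt{225} \cdot \frac{1}{265} - \frac{4}{-110 + 140} = 15 \cdot \frac{1}{265} - \frac{4}{30} = \frac{3}{53} - \frac{2}{15} = - \frac{61}{795}$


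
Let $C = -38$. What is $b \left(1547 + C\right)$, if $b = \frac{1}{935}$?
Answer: $\frac{1509}{935} \approx 1.6139$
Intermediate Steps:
$b = \frac{1}{935} \approx 0.0010695$
$b \left(1547 + C\right) = \frac{1547 - 38}{935} = \frac{1}{935} \cdot 1509 = \frac{1509}{935}$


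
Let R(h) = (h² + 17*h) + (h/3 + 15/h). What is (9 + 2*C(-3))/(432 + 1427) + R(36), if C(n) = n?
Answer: 42840691/22308 ≈ 1920.4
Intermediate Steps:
R(h) = h² + 15/h + 52*h/3 (R(h) = (h² + 17*h) + (h*(⅓) + 15/h) = (h² + 17*h) + (h/3 + 15/h) = (h² + 17*h) + (15/h + h/3) = h² + 15/h + 52*h/3)
(9 + 2*C(-3))/(432 + 1427) + R(36) = (9 + 2*(-3))/(432 + 1427) + (36² + 15/36 + (52/3)*36) = (9 - 6)/1859 + (1296 + 15*(1/36) + 624) = 3*(1/1859) + (1296 + 5/12 + 624) = 3/1859 + 23045/12 = 42840691/22308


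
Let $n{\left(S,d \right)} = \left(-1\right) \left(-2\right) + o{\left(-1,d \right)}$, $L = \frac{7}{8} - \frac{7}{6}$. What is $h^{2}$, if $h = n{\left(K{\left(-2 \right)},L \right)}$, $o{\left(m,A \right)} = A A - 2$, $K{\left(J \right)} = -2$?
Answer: $\frac{2401}{331776} \approx 0.0072368$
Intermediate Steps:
$o{\left(m,A \right)} = -2 + A^{2}$ ($o{\left(m,A \right)} = A^{2} - 2 = -2 + A^{2}$)
$L = - \frac{7}{24}$ ($L = 7 \cdot \frac{1}{8} - \frac{7}{6} = \frac{7}{8} - \frac{7}{6} = - \frac{7}{24} \approx -0.29167$)
$n{\left(S,d \right)} = d^{2}$ ($n{\left(S,d \right)} = \left(-1\right) \left(-2\right) + \left(-2 + d^{2}\right) = 2 + \left(-2 + d^{2}\right) = d^{2}$)
$h = \frac{49}{576}$ ($h = \left(- \frac{7}{24}\right)^{2} = \frac{49}{576} \approx 0.085069$)
$h^{2} = \left(\frac{49}{576}\right)^{2} = \frac{2401}{331776}$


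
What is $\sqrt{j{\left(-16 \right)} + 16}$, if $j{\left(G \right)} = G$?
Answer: $0$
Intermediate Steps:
$\sqrt{j{\left(-16 \right)} + 16} = \sqrt{-16 + 16} = \sqrt{0} = 0$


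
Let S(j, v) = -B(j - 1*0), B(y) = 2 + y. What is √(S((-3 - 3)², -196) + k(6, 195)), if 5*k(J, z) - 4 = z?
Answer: 3*√5/5 ≈ 1.3416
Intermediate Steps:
k(J, z) = ⅘ + z/5
S(j, v) = -2 - j (S(j, v) = -(2 + (j - 1*0)) = -(2 + (j + 0)) = -(2 + j) = -2 - j)
√(S((-3 - 3)², -196) + k(6, 195)) = √((-2 - (-3 - 3)²) + (⅘ + (⅕)*195)) = √((-2 - 1*(-6)²) + (⅘ + 39)) = √((-2 - 1*36) + 199/5) = √((-2 - 36) + 199/5) = √(-38 + 199/5) = √(9/5) = 3*√5/5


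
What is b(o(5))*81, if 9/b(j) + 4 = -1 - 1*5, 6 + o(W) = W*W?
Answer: -729/10 ≈ -72.900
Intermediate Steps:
o(W) = -6 + W**2 (o(W) = -6 + W*W = -6 + W**2)
b(j) = -9/10 (b(j) = 9/(-4 + (-1 - 1*5)) = 9/(-4 + (-1 - 5)) = 9/(-4 - 6) = 9/(-10) = 9*(-1/10) = -9/10)
b(o(5))*81 = -9/10*81 = -729/10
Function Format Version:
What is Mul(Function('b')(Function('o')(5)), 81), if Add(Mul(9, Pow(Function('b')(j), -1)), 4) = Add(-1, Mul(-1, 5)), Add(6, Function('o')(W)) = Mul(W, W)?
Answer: Rational(-729, 10) ≈ -72.900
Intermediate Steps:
Function('o')(W) = Add(-6, Pow(W, 2)) (Function('o')(W) = Add(-6, Mul(W, W)) = Add(-6, Pow(W, 2)))
Function('b')(j) = Rational(-9, 10) (Function('b')(j) = Mul(9, Pow(Add(-4, Add(-1, Mul(-1, 5))), -1)) = Mul(9, Pow(Add(-4, Add(-1, -5)), -1)) = Mul(9, Pow(Add(-4, -6), -1)) = Mul(9, Pow(-10, -1)) = Mul(9, Rational(-1, 10)) = Rational(-9, 10))
Mul(Function('b')(Function('o')(5)), 81) = Mul(Rational(-9, 10), 81) = Rational(-729, 10)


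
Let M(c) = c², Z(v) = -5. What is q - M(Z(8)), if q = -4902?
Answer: -4927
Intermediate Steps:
q - M(Z(8)) = -4902 - 1*(-5)² = -4902 - 1*25 = -4902 - 25 = -4927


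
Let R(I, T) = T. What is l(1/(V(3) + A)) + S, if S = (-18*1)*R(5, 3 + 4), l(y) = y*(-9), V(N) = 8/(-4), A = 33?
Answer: -3915/31 ≈ -126.29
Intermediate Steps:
V(N) = -2 (V(N) = 8*(-¼) = -2)
l(y) = -9*y
S = -126 (S = (-18*1)*(3 + 4) = -18*7 = -126)
l(1/(V(3) + A)) + S = -9/(-2 + 33) - 126 = -9/31 - 126 = -3915/31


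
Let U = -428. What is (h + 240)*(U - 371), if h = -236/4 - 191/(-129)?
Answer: -18808460/129 ≈ -1.4580e+5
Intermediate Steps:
h = -7420/129 (h = -236*¼ - 191*(-1/129) = -59 + 191/129 = -7420/129 ≈ -57.519)
(h + 240)*(U - 371) = (-7420/129 + 240)*(-428 - 371) = (23540/129)*(-799) = -18808460/129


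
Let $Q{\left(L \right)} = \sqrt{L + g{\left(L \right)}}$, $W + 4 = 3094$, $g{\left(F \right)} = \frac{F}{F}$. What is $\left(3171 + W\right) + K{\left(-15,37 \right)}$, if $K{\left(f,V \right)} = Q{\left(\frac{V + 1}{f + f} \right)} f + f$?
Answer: $6246 - 2 i \sqrt{15} \approx 6246.0 - 7.746 i$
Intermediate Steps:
$g{\left(F \right)} = 1$
$W = 3090$ ($W = -4 + 3094 = 3090$)
$Q{\left(L \right)} = \sqrt{1 + L}$ ($Q{\left(L \right)} = \sqrt{L + 1} = \sqrt{1 + L}$)
$K{\left(f,V \right)} = f + f \sqrt{1 + \frac{1 + V}{2 f}}$ ($K{\left(f,V \right)} = \sqrt{1 + \frac{V + 1}{f + f}} f + f = \sqrt{1 + \frac{1 + V}{2 f}} f + f = f \sqrt{1 + \frac{1 + V}{2 f}} + f = f + f \sqrt{1 + \frac{1 + V}{2 f}}$)
$\left(3171 + W\right) + K{\left(-15,37 \right)} = \left(3171 + 3090\right) + \frac{1}{2} \left(-15\right) \left(2 + \sqrt{2} \sqrt{\frac{1 + 37 + 2 \left(-15\right)}{-15}}\right) = 6261 + \frac{1}{2} \left(-15\right) \left(2 + \sqrt{2} \sqrt{- \frac{1 + 37 - 30}{15}}\right) = 6261 + \frac{1}{2} \left(-15\right) \left(2 + \sqrt{2} \sqrt{\left(- \frac{1}{15}\right) 8}\right) = 6261 + \frac{1}{2} \left(-15\right) \left(2 + \sqrt{2} \sqrt{- \frac{8}{15}}\right) = 6261 + \frac{1}{2} \left(-15\right) \left(2 + \sqrt{2} \frac{2 i \sqrt{30}}{15}\right) = 6261 + \frac{1}{2} \left(-15\right) \left(2 + \frac{4 i \sqrt{15}}{15}\right) = 6261 - \left(15 + 2 i \sqrt{15}\right) = 6246 - 2 i \sqrt{15}$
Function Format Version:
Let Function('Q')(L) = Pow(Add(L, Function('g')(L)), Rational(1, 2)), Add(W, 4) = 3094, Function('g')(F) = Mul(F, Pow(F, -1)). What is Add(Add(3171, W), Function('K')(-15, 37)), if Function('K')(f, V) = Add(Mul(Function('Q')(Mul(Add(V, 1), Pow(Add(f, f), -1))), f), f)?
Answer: Add(6246, Mul(-2, I, Pow(15, Rational(1, 2)))) ≈ Add(6246.0, Mul(-7.7460, I))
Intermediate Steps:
Function('g')(F) = 1
W = 3090 (W = Add(-4, 3094) = 3090)
Function('Q')(L) = Pow(Add(1, L), Rational(1, 2)) (Function('Q')(L) = Pow(Add(L, 1), Rational(1, 2)) = Pow(Add(1, L), Rational(1, 2)))
Function('K')(f, V) = Add(f, Mul(f, Pow(Add(1, Mul(Rational(1, 2), Pow(f, -1), Add(1, V))), Rational(1, 2)))) (Function('K')(f, V) = Add(Mul(Pow(Add(1, Mul(Add(V, 1), Pow(Add(f, f), -1))), Rational(1, 2)), f), f) = Add(Mul(Pow(Add(1, Mul(Add(1, V), Pow(Mul(2, f), -1))), Rational(1, 2)), f), f) = Add(Mul(Pow(Add(1, Mul(Add(1, V), Mul(Rational(1, 2), Pow(f, -1)))), Rational(1, 2)), f), f) = Add(Mul(Pow(Add(1, Mul(Rational(1, 2), Pow(f, -1), Add(1, V))), Rational(1, 2)), f), f) = Add(Mul(f, Pow(Add(1, Mul(Rational(1, 2), Pow(f, -1), Add(1, V))), Rational(1, 2))), f) = Add(f, Mul(f, Pow(Add(1, Mul(Rational(1, 2), Pow(f, -1), Add(1, V))), Rational(1, 2)))))
Add(Add(3171, W), Function('K')(-15, 37)) = Add(Add(3171, 3090), Mul(Rational(1, 2), -15, Add(2, Mul(Pow(2, Rational(1, 2)), Pow(Mul(Pow(-15, -1), Add(1, 37, Mul(2, -15))), Rational(1, 2)))))) = Add(6261, Mul(Rational(1, 2), -15, Add(2, Mul(Pow(2, Rational(1, 2)), Pow(Mul(Rational(-1, 15), Add(1, 37, -30)), Rational(1, 2)))))) = Add(6261, Mul(Rational(1, 2), -15, Add(2, Mul(Pow(2, Rational(1, 2)), Pow(Mul(Rational(-1, 15), 8), Rational(1, 2)))))) = Add(6261, Mul(Rational(1, 2), -15, Add(2, Mul(Pow(2, Rational(1, 2)), Pow(Rational(-8, 15), Rational(1, 2)))))) = Add(6261, Mul(Rational(1, 2), -15, Add(2, Mul(Pow(2, Rational(1, 2)), Mul(Rational(2, 15), I, Pow(30, Rational(1, 2))))))) = Add(6261, Mul(Rational(1, 2), -15, Add(2, Mul(Rational(4, 15), I, Pow(15, Rational(1, 2)))))) = Add(6261, Add(-15, Mul(-2, I, Pow(15, Rational(1, 2))))) = Add(6246, Mul(-2, I, Pow(15, Rational(1, 2))))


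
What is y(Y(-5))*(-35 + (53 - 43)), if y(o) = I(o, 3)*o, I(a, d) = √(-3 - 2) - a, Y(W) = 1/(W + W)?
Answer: ¼ + 5*I*√5/2 ≈ 0.25 + 5.5902*I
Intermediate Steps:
Y(W) = 1/(2*W)
I(a, d) = -a + I*√5 (I(a, d) = √(-5) - a = I*√5 - a = -a + I*√5)
y(o) = o*(-o + I*√5) (y(o) = (-o + I*√5)*o = o*(-o + I*√5))
y(Y(-5))*(-35 + (53 - 43)) = (((½)/(-5))*(-1/(2*(-5)) + I*√5))*(-35 + (53 - 43)) = (((½)*(-⅕))*(-(-1)/(2*5) + I*√5))*(-35 + 10) = -(-1*(-⅒) + I*√5)/10*(-25) = -(⅒ + I*√5)/10*(-25) = (-1/100 - I*√5/10)*(-25) = ¼ + 5*I*√5/2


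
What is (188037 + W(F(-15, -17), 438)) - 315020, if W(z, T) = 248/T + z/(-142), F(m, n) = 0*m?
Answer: -27809153/219 ≈ -1.2698e+5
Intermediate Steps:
F(m, n) = 0
W(z, T) = 248/T - z/142 (W(z, T) = 248/T + z*(-1/142) = 248/T - z/142)
(188037 + W(F(-15, -17), 438)) - 315020 = (188037 + (248/438 - 1/142*0)) - 315020 = (188037 + (248*(1/438) + 0)) - 315020 = (188037 + (124/219 + 0)) - 315020 = (188037 + 124/219) - 315020 = 41180227/219 - 315020 = -27809153/219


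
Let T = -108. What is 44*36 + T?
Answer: 1476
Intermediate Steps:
44*36 + T = 44*36 - 108 = 1584 - 108 = 1476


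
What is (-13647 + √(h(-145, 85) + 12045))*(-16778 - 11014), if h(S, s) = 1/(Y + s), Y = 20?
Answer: 379277424 - 9264*√132796230/35 ≈ 3.7623e+8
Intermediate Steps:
h(S, s) = 1/(20 + s)
(-13647 + √(h(-145, 85) + 12045))*(-16778 - 11014) = (-13647 + √(1/(20 + 85) + 12045))*(-16778 - 11014) = (-13647 + √(1/105 + 12045))*(-27792) = (-13647 + √(1264726/105))*(-27792) = (-13647 + √132796230/105)*(-27792) = 379277424 - 9264*√132796230/35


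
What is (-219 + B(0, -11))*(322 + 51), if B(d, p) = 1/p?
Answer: -898930/11 ≈ -81721.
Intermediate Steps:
(-219 + B(0, -11))*(322 + 51) = (-219 + 1/(-11))*(322 + 51) = (-219 - 1/11)*373 = -2410/11*373 = -898930/11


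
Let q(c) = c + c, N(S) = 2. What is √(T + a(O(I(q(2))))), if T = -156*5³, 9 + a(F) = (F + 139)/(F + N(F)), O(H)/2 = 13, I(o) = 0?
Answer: I*√3822609/14 ≈ 139.65*I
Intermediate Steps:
q(c) = 2*c
O(H) = 26 (O(H) = 2*13 = 26)
a(F) = -9 + (139 + F)/(2 + F) (a(F) = -9 + (F + 139)/(F + 2) = -9 + (139 + F)/(2 + F))
T = -19500 (T = -156*125 = -19500)
√(T + a(O(I(q(2))))) = √(-19500 + (121 - 8*26)/(2 + 26)) = √(-19500 + (121 - 208)/28) = √(-19500 + (1/28)*(-87)) = √(-19500 - 87/28) = √(-546087/28) = I*√3822609/14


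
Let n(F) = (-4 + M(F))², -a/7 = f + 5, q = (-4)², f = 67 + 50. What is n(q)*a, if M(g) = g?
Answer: -122976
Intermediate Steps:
f = 117
q = 16
a = -854 (a = -7*(117 + 5) = -7*122 = -854)
n(F) = (-4 + F)²
n(q)*a = (-4 + 16)²*(-854) = 12²*(-854) = 144*(-854) = -122976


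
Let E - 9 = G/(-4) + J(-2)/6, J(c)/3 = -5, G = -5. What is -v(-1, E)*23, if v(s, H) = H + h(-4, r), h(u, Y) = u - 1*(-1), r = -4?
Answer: -437/4 ≈ -109.25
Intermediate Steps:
J(c) = -15 (J(c) = 3*(-5) = -15)
h(u, Y) = 1 + u (h(u, Y) = u + 1 = 1 + u)
E = 31/4 (E = 9 + (-5/(-4) - 15/6) = 9 + (-5*(-¼) - 15*⅙) = 9 + (5/4 - 5/2) = 9 - 5/4 = 31/4 ≈ 7.7500)
v(s, H) = -3 + H (v(s, H) = H + (1 - 4) = H - 3 = -3 + H)
-v(-1, E)*23 = -(-3 + 31/4)*23 = -1*19/4*23 = -19/4*23 = -437/4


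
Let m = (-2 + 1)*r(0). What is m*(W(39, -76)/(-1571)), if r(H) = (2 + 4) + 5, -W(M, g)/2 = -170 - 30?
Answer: 4400/1571 ≈ 2.8008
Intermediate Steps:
W(M, g) = 400 (W(M, g) = -2*(-170 - 30) = -2*(-200) = 400)
r(H) = 11 (r(H) = 6 + 5 = 11)
m = -11 (m = (-2 + 1)*11 = -1*11 = -11)
m*(W(39, -76)/(-1571)) = -4400/(-1571) = -4400*(-1)/1571 = -11*(-400/1571) = 4400/1571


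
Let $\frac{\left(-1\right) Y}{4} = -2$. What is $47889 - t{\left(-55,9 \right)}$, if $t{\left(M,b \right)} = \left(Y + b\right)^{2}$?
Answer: $47600$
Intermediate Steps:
$Y = 8$ ($Y = \left(-4\right) \left(-2\right) = 8$)
$t{\left(M,b \right)} = \left(8 + b\right)^{2}$
$47889 - t{\left(-55,9 \right)} = 47889 - \left(8 + 9\right)^{2} = 47889 - 17^{2} = 47889 - 289 = 47600$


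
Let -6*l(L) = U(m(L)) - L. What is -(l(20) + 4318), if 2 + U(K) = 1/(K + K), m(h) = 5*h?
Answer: -5185999/1200 ≈ -4321.7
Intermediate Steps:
U(K) = -2 + 1/(2*K) (U(K) = -2 + 1/(K + K) = -2 + 1/(2*K))
l(L) = ⅓ - 1/(60*L) + L/6 (l(L) = -((-2 + 1/(2*((5*L)))) - L)/6 = -((-2 + (1/(5*L))/2) - L)/6 = -((-2 + 1/(10*L)) - L)/6 = -(-2 - L + 1/(10*L))/6 = ⅓ - 1/(60*L) + L/6)
-(l(20) + 4318) = -((⅓ - 1/60/20 + (⅙)*20) + 4318) = -((⅓ - 1/60*1/20 + 10/3) + 4318) = -((⅓ - 1/1200 + 10/3) + 4318) = -(4399/1200 + 4318) = -1*5185999/1200 = -5185999/1200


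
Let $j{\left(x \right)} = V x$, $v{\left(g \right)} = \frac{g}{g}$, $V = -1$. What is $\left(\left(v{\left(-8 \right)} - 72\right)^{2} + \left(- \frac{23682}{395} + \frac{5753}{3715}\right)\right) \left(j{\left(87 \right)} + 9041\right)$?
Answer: $\frac{13093583248284}{293485} \approx 4.4614 \cdot 10^{7}$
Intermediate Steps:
$v{\left(g \right)} = 1$
$j{\left(x \right)} = - x$
$\left(\left(v{\left(-8 \right)} - 72\right)^{2} + \left(- \frac{23682}{395} + \frac{5753}{3715}\right)\right) \left(j{\left(87 \right)} + 9041\right) = \left(\left(1 - 72\right)^{2} + \left(- \frac{23682}{395} + \frac{5753}{3715}\right)\right) \left(\left(-1\right) 87 + 9041\right) = \left(\left(-71\right)^{2} + \left(\left(-23682\right) \frac{1}{395} + 5753 \cdot \frac{1}{3715}\right)\right) \left(-87 + 9041\right) = \left(5041 + \left(- \frac{23682}{395} + \frac{5753}{3715}\right)\right) 8954 = \left(5041 - \frac{17141239}{293485}\right) 8954 = \frac{1462316646}{293485} \cdot 8954 = \frac{13093583248284}{293485}$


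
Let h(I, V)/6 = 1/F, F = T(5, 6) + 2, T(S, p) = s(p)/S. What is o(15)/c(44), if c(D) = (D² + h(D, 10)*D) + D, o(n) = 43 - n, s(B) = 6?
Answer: 56/4125 ≈ 0.013576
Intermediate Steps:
T(S, p) = 6/S
F = 16/5 (F = 6/5 + 2 = 16/5 ≈ 3.2000)
h(I, V) = 15/8 (h(I, V) = 6/(16/5) = 6*(5/16) = 15/8)
c(D) = D² + 23*D/8 (c(D) = (D² + 15*D/8) + D = D² + 23*D/8)
o(15)/c(44) = (43 - 1*15)/(((⅛)*44*(23 + 8*44))) = (43 - 15)/(((⅛)*44*(23 + 352))) = 28/(((⅛)*44*375)) = 28/(4125/2) = 28*(2/4125) = 56/4125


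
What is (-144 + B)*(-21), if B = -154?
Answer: 6258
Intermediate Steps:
(-144 + B)*(-21) = (-144 - 154)*(-21) = -298*(-21) = 6258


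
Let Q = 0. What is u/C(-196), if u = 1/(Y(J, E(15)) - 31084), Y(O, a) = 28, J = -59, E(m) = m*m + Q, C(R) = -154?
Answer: 1/4782624 ≈ 2.0909e-7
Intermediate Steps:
E(m) = m**2 (E(m) = m*m + 0 = m**2 + 0 = m**2)
u = -1/31056 (u = 1/(28 - 31084) = 1/(-31056) = -1/31056 ≈ -3.2200e-5)
u/C(-196) = -1/31056/(-154) = -1/31056*(-1/154) = 1/4782624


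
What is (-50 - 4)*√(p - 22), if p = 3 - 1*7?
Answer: -54*I*√26 ≈ -275.35*I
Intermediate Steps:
p = -4 (p = 3 - 7 = -4)
(-50 - 4)*√(p - 22) = (-50 - 4)*√(-4 - 22) = -54*I*√26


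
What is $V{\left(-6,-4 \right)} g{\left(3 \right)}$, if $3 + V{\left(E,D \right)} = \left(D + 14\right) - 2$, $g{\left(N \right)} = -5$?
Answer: $-25$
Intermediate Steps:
$V{\left(E,D \right)} = 9 + D$ ($V{\left(E,D \right)} = -3 + \left(\left(D + 14\right) - 2\right) = -3 + \left(\left(14 + D\right) - 2\right) = -3 + \left(12 + D\right) = 9 + D$)
$V{\left(-6,-4 \right)} g{\left(3 \right)} = \left(9 - 4\right) \left(-5\right) = 5 \left(-5\right) = -25$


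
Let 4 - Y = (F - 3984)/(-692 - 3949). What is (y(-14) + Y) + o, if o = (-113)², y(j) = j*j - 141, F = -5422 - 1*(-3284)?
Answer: 59528626/4641 ≈ 12827.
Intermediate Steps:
F = -2138 (F = -5422 + 3284 = -2138)
Y = 12442/4641 (Y = 4 - (-2138 - 3984)/(-692 - 3949) = 4 - (-6122)/(-4641) = 4 - (-6122)*(-1)/4641 = 4 - 1*6122/4641 = 4 - 6122/4641 = 12442/4641 ≈ 2.6809)
y(j) = -141 + j² (y(j) = j² - 141 = -141 + j²)
o = 12769
(y(-14) + Y) + o = ((-141 + (-14)²) + 12442/4641) + 12769 = ((-141 + 196) + 12442/4641) + 12769 = (55 + 12442/4641) + 12769 = 267697/4641 + 12769 = 59528626/4641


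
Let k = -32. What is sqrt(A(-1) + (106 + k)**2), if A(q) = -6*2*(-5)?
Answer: 4*sqrt(346) ≈ 74.404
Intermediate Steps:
A(q) = 60 (A(q) = -12*(-5) = 60)
sqrt(A(-1) + (106 + k)**2) = sqrt(60 + (106 - 32)**2) = sqrt(60 + 74**2) = sqrt(60 + 5476) = sqrt(5536) = 4*sqrt(346)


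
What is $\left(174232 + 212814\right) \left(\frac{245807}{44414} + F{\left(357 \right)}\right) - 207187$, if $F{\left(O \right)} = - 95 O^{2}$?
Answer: $- \frac{104066832072039558}{22207} \approx -4.6862 \cdot 10^{12}$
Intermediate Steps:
$\left(174232 + 212814\right) \left(\frac{245807}{44414} + F{\left(357 \right)}\right) - 207187 = \left(174232 + 212814\right) \left(\frac{245807}{44414} - 95 \cdot 357^{2}\right) - 207187 = 387046 \left(245807 \cdot \frac{1}{44414} - 12107655\right) - 207187 = 387046 \left(\frac{245807}{44414} - 12107655\right) - 207187 = 387046 \left(- \frac{537749143363}{44414}\right) - 207187 = - \frac{104066827471037849}{22207} - 207187 = - \frac{104066832072039558}{22207}$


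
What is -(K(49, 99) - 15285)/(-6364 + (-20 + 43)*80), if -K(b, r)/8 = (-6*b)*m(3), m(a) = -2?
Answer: -6663/1508 ≈ -4.4184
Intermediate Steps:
K(b, r) = -96*b (K(b, r) = -8*(-6*b)*(-2) = -96*b)
-(K(49, 99) - 15285)/(-6364 + (-20 + 43)*80) = -(-96*49 - 15285)/(-6364 + (-20 + 43)*80) = -(-4704 - 15285)/(-6364 + 23*80) = -(-19989)/(-6364 + 1840) = -(-19989)/(-4524) = -(-19989)*(-1)/4524 = -1*6663/1508 = -6663/1508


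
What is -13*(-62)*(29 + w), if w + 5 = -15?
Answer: 7254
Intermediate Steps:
w = -20 (w = -5 - 15 = -20)
-13*(-62)*(29 + w) = -13*(-62)*(29 - 20) = -(-806)*9 = -1*(-7254) = 7254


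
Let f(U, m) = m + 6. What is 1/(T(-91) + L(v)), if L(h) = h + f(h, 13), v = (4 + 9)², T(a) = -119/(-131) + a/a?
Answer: 131/24878 ≈ 0.0052657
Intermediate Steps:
T(a) = 250/131 (T(a) = -119*(-1/131) + 1 = 119/131 + 1 = 250/131)
f(U, m) = 6 + m
v = 169 (v = 13² = 169)
L(h) = 19 + h (L(h) = h + (6 + 13) = h + 19 = 19 + h)
1/(T(-91) + L(v)) = 1/(250/131 + (19 + 169)) = 1/(250/131 + 188) = 1/(24878/131) = 131/24878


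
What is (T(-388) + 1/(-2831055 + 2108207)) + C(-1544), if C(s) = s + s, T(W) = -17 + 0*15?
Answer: -2244443041/722848 ≈ -3105.0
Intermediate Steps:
T(W) = -17 (T(W) = -17 + 0 = -17)
C(s) = 2*s
(T(-388) + 1/(-2831055 + 2108207)) + C(-1544) = (-17 + 1/(-2831055 + 2108207)) + 2*(-1544) = (-17 + 1/(-722848)) - 3088 = (-17 - 1/722848) - 3088 = -12288417/722848 - 3088 = -2244443041/722848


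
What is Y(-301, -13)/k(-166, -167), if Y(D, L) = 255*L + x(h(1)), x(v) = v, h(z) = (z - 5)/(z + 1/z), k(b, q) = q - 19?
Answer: 107/6 ≈ 17.833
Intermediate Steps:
k(b, q) = -19 + q
h(z) = (-5 + z)/(z + 1/z)
Y(D, L) = -2 + 255*L (Y(D, L) = 255*L + 1*(-5 + 1)/(1 + 1²) = 255*L + 1*(-4)/(1 + 1) = 255*L + 1*(-4)/2 = 255*L + 1*(½)*(-4) = 255*L - 2 = -2 + 255*L)
Y(-301, -13)/k(-166, -167) = (-2 + 255*(-13))/(-19 - 167) = (-2 - 3315)/(-186) = -3317*(-1/186) = 107/6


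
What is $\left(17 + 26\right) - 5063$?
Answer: $-5020$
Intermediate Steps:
$\left(17 + 26\right) - 5063 = 43 - 5063 = -5020$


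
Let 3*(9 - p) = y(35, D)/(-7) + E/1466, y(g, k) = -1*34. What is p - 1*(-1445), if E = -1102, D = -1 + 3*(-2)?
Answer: 22360357/15393 ≈ 1452.6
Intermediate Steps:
D = -7 (D = -1 - 6 = -7)
y(g, k) = -34
p = 117472/15393 (p = 9 - (-34/(-7) - 1102/1466)/3 = 9 - (-34*(-1/7) - 1102*1/1466)/3 = 9 - (34/7 - 551/733)/3 = 9 - 1/3*21065/5131 = 9 - 21065/15393 = 117472/15393 ≈ 7.6315)
p - 1*(-1445) = 117472/15393 - 1*(-1445) = 117472/15393 + 1445 = 22360357/15393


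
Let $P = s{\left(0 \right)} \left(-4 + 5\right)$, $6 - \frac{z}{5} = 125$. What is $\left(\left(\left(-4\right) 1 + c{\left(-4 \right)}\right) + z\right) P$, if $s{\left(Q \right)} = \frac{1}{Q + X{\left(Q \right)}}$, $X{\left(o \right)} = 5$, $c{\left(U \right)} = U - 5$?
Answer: $- \frac{608}{5} \approx -121.6$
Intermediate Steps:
$c{\left(U \right)} = -5 + U$ ($c{\left(U \right)} = U - 5 = -5 + U$)
$s{\left(Q \right)} = \frac{1}{5 + Q}$ ($s{\left(Q \right)} = \frac{1}{Q + 5} = \frac{1}{5 + Q}$)
$z = -595$ ($z = 30 - 625 = -595$)
$P = \frac{1}{5}$ ($P = \frac{-4 + 5}{5 + 0} = \frac{1}{5} \cdot 1 = \frac{1}{5} \approx 0.2$)
$\left(\left(\left(-4\right) 1 + c{\left(-4 \right)}\right) + z\right) P = \left(\left(\left(-4\right) 1 - 9\right) - 595\right) \frac{1}{5} = \left(\left(-4 - 9\right) - 595\right) \frac{1}{5} = \left(-13 - 595\right) \frac{1}{5} = \left(-608\right) \frac{1}{5} = - \frac{608}{5}$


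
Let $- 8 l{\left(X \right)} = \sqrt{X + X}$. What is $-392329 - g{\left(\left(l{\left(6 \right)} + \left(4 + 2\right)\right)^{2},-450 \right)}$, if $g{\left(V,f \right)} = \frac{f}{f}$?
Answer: $-392330$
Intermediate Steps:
$l{\left(X \right)} = - \frac{\sqrt{2} \sqrt{X}}{8}$ ($l{\left(X \right)} = - \frac{\sqrt{X + X}}{8} = - \frac{\sqrt{2 X}}{8} = - \frac{\sqrt{2} \sqrt{X}}{8}$)
$g{\left(V,f \right)} = 1$
$-392329 - g{\left(\left(l{\left(6 \right)} + \left(4 + 2\right)\right)^{2},-450 \right)} = -392329 - 1 = -392330$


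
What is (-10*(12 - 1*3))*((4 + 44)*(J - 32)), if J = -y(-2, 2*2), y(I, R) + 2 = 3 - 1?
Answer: 138240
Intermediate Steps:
y(I, R) = 0 (y(I, R) = -2 + (3 - 1) = -2 + 2 = 0)
J = 0 (J = -1*0 = 0)
(-10*(12 - 1*3))*((4 + 44)*(J - 32)) = (-10*(12 - 1*3))*((4 + 44)*(0 - 32)) = (-10*(12 - 3))*(48*(-32)) = -10*9*(-1536) = -90*(-1536) = 138240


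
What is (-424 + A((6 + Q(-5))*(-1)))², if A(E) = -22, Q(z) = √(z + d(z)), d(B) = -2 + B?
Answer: 198916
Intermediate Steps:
Q(z) = √(-2 + 2*z) (Q(z) = √(z + (-2 + z)) = √(-2 + 2*z))
(-424 + A((6 + Q(-5))*(-1)))² = (-424 - 22)² = (-446)² = 198916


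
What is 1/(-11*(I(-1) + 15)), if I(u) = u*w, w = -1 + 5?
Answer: -1/121 ≈ -0.0082645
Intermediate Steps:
w = 4
I(u) = 4*u (I(u) = u*4 = 4*u)
1/(-11*(I(-1) + 15)) = 1/(-11*(4*(-1) + 15)) = 1/(-11*(-4 + 15)) = 1/(-11*11) = 1/(-121) = -1/121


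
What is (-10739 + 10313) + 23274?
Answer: 22848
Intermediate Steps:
(-10739 + 10313) + 23274 = -426 + 23274 = 22848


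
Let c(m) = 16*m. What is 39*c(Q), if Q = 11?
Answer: 6864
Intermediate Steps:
39*c(Q) = 39*(16*11) = 39*176 = 6864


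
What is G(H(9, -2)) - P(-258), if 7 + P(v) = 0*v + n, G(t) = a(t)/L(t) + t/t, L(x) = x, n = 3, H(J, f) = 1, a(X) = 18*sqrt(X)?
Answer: 23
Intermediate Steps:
G(t) = 1 + 18/sqrt(t) (G(t) = (18*sqrt(t))/t + t/t = 18/sqrt(t) + 1 = 1 + 18/sqrt(t))
P(v) = -4 (P(v) = -7 + (0*v + 3) = -7 + (0 + 3) = -7 + 3 = -4)
G(H(9, -2)) - P(-258) = (1 + 18/sqrt(1)) - 1*(-4) = (1 + 18*1) + 4 = (1 + 18) + 4 = 19 + 4 = 23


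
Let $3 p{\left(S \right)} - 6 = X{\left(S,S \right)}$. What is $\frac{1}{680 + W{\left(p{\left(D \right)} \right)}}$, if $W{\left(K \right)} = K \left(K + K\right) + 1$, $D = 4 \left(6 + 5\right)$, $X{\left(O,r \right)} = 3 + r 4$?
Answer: $\frac{9}{74579} \approx 0.00012068$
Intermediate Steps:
$X{\left(O,r \right)} = 3 + 4 r$
$D = 44$ ($D = 4 \cdot 11 = 44$)
$p{\left(S \right)} = 3 + \frac{4 S}{3}$ ($p{\left(S \right)} = 2 + \frac{3 + 4 S}{3} = 2 + \left(1 + \frac{4 S}{3}\right) = 3 + \frac{4 S}{3}$)
$W{\left(K \right)} = 1 + 2 K^{2}$ ($W{\left(K \right)} = K 2 K + 1 = 2 K^{2} + 1 = 1 + 2 K^{2}$)
$\frac{1}{680 + W{\left(p{\left(D \right)} \right)}} = \frac{1}{680 + \left(1 + 2 \left(3 + \frac{4}{3} \cdot 44\right)^{2}\right)} = \frac{1}{680 + \left(1 + 2 \left(3 + \frac{176}{3}\right)^{2}\right)} = \frac{1}{680 + \left(1 + 2 \left(\frac{185}{3}\right)^{2}\right)} = \frac{1}{680 + \left(1 + 2 \cdot \frac{34225}{9}\right)} = \frac{1}{680 + \left(1 + \frac{68450}{9}\right)} = \frac{1}{680 + \frac{68459}{9}} = \frac{1}{\frac{74579}{9}} = \frac{9}{74579}$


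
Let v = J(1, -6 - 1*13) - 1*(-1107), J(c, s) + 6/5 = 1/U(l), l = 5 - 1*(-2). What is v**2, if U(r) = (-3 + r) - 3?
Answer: 30625156/25 ≈ 1.2250e+6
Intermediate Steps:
l = 7 (l = 5 + 2 = 7)
U(r) = -6 + r
J(c, s) = -1/5 (J(c, s) = -6/5 + 1/(-6 + 7) = -6/5 + 1/1 = -6/5 + 1 = -1/5)
v = 5534/5 (v = -1/5 - 1*(-1107) = -1/5 + 1107 = 5534/5 ≈ 1106.8)
v**2 = (5534/5)**2 = 30625156/25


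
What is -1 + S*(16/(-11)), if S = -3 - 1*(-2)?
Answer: 5/11 ≈ 0.45455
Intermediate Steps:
S = -1 (S = -3 + 2 = -1)
-1 + S*(16/(-11)) = -1 - 16/(-11) = -1 - 16*(-1)/11 = -1 - 1*(-16/11) = -1 + 16/11 = 5/11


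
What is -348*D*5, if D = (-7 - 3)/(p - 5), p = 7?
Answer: 8700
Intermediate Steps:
D = -5 (D = (-7 - 3)/(7 - 5) = -10/2 = -10*½ = -5)
-348*D*5 = -(-1740)*5 = -348*(-25) = 8700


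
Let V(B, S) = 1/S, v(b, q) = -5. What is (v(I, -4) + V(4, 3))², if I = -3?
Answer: 196/9 ≈ 21.778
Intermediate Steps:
(v(I, -4) + V(4, 3))² = (-5 + 1/3)² = (-5 + ⅓)² = (-14/3)² = 196/9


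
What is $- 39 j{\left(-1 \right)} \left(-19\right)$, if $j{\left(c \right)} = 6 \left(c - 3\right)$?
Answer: $-17784$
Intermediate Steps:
$j{\left(c \right)} = -18 + 6 c$ ($j{\left(c \right)} = 6 \left(-3 + c\right) = -18 + 6 c$)
$- 39 j{\left(-1 \right)} \left(-19\right) = - 39 \left(-18 + 6 \left(-1\right)\right) \left(-19\right) = - 39 \left(-18 - 6\right) \left(-19\right) = \left(-39\right) \left(-24\right) \left(-19\right) = 936 \left(-19\right) = -17784$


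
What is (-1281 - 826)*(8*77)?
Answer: -1297912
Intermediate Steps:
(-1281 - 826)*(8*77) = -2107*616 = -1297912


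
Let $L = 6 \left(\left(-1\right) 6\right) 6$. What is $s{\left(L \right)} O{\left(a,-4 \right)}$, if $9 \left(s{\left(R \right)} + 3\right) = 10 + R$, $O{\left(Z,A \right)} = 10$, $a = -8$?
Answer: $- \frac{2330}{9} \approx -258.89$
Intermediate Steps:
$L = -216$ ($L = 6 \left(-6\right) 6 = \left(-36\right) 6 = -216$)
$s{\left(R \right)} = - \frac{17}{9} + \frac{R}{9}$ ($s{\left(R \right)} = -3 + \frac{10 + R}{9} = -3 + \left(\frac{10}{9} + \frac{R}{9}\right) = - \frac{17}{9} + \frac{R}{9}$)
$s{\left(L \right)} O{\left(a,-4 \right)} = \left(- \frac{17}{9} + \frac{1}{9} \left(-216\right)\right) 10 = \left(- \frac{17}{9} - 24\right) 10 = \left(- \frac{233}{9}\right) 10 = - \frac{2330}{9}$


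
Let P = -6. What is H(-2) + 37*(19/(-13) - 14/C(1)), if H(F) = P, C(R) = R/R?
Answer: -7515/13 ≈ -578.08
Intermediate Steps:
C(R) = 1
H(F) = -6
H(-2) + 37*(19/(-13) - 14/C(1)) = -6 + 37*(19/(-13) - 14/1) = -6 + 37*(19*(-1/13) - 14*1) = -6 + 37*(-19/13 - 14) = -6 + 37*(-201/13) = -6 - 7437/13 = -7515/13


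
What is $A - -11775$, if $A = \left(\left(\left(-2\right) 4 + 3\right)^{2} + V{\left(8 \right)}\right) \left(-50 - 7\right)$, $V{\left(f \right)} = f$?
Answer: $9894$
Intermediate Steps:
$A = -1881$ ($A = \left(\left(\left(-2\right) 4 + 3\right)^{2} + 8\right) \left(-50 - 7\right) = \left(\left(-8 + 3\right)^{2} + 8\right) \left(-57\right) = \left(\left(-5\right)^{2} + 8\right) \left(-57\right) = \left(25 + 8\right) \left(-57\right) = 33 \left(-57\right) = -1881$)
$A - -11775 = -1881 - -11775 = -1881 + 11775 = 9894$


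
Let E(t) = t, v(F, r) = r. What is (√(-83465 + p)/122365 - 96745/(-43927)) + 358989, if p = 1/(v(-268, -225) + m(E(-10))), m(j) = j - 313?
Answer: 15769406548/43927 + I*√6266218477/33528010 ≈ 3.5899e+5 + 0.002361*I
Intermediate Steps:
m(j) = -313 + j
p = -1/548 (p = 1/(-225 + (-313 - 10)) = 1/(-225 - 323) = 1/(-548) = -1/548 ≈ -0.0018248)
(√(-83465 + p)/122365 - 96745/(-43927)) + 358989 = (√(-83465 - 1/548)/122365 - 96745/(-43927)) + 358989 = (√(-45738821/548)*(1/122365) - 96745*(-1/43927)) + 358989 = ((I*√6266218477/274)*(1/122365) + 96745/43927) + 358989 = (I*√6266218477/33528010 + 96745/43927) + 358989 = (96745/43927 + I*√6266218477/33528010) + 358989 = 15769406548/43927 + I*√6266218477/33528010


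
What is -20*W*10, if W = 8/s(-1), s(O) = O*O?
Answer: -1600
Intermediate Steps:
s(O) = O**2
W = 8 (W = 8/((-1)**2) = 8/1 = 8*1 = 8)
-20*W*10 = -20*8*10 = -160*10 = -1600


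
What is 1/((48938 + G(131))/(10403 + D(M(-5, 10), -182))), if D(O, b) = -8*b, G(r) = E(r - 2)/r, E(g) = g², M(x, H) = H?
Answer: 26331/108941 ≈ 0.24170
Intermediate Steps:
G(r) = (-2 + r)²/r (G(r) = (r - 2)²/r = (-2 + r)²/r)
1/((48938 + G(131))/(10403 + D(M(-5, 10), -182))) = 1/((48938 + (-2 + 131)²/131)/(10403 - 8*(-182))) = 1/((48938 + (1/131)*129²)/(10403 + 1456)) = 1/((48938 + (1/131)*16641)/11859) = 1/((48938 + 16641/131)*(1/11859)) = 1/((6427519/131)*(1/11859)) = 1/(108941/26331) = 26331/108941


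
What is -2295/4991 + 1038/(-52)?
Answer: -2649999/129766 ≈ -20.421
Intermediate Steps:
-2295/4991 + 1038/(-52) = -2295*1/4991 + 1038*(-1/52) = -2295/4991 - 519/26 = -2649999/129766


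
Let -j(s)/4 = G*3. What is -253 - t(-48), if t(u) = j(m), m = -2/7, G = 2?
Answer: -229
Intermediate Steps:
m = -2/7 (m = -2*1/7 = -2/7 ≈ -0.28571)
j(s) = -24 (j(s) = -8*3 = -4*6 = -24)
t(u) = -24
-253 - t(-48) = -253 - 1*(-24) = -253 + 24 = -229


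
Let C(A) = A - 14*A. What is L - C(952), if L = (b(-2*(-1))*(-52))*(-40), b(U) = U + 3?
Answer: 22776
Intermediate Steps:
b(U) = 3 + U
C(A) = -13*A
L = 10400 (L = ((3 - 2*(-1))*(-52))*(-40) = ((3 + 2)*(-52))*(-40) = (5*(-52))*(-40) = -260*(-40) = 10400)
L - C(952) = 10400 - (-13)*952 = 10400 - 1*(-12376) = 10400 + 12376 = 22776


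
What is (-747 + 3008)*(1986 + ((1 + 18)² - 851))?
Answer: 3382456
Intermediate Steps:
(-747 + 3008)*(1986 + ((1 + 18)² - 851)) = 2261*(1986 + (19² - 851)) = 2261*(1986 + (361 - 851)) = 2261*(1986 - 490) = 2261*1496 = 3382456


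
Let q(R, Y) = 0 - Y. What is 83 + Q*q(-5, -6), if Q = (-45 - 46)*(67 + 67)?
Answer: -73081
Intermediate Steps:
q(R, Y) = -Y
Q = -12194 (Q = -91*134 = -12194)
83 + Q*q(-5, -6) = 83 - (-12194)*(-6) = 83 - 12194*6 = 83 - 73164 = -73081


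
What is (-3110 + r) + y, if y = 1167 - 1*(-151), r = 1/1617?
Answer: -2897663/1617 ≈ -1792.0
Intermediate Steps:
r = 1/1617 ≈ 0.00061843
y = 1318 (y = 1167 + 151 = 1318)
(-3110 + r) + y = (-3110 + 1/1617) + 1318 = -5028869/1617 + 1318 = -2897663/1617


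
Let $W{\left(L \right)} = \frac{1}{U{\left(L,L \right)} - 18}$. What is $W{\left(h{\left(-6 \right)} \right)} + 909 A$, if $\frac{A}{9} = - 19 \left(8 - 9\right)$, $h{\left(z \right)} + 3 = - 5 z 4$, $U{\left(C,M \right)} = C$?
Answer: $\frac{15388462}{99} \approx 1.5544 \cdot 10^{5}$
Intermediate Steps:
$h{\left(z \right)} = -3 - 20 z$ ($h{\left(z \right)} = -3 + - 5 z 4 = -3 - 20 z$)
$A = 171$ ($A = 9 \left(- 19 \left(8 - 9\right)\right) = 9 \left(\left(-19\right) \left(-1\right)\right) = 9 \cdot 19 = 171$)
$W{\left(L \right)} = \frac{1}{-18 + L}$ ($W{\left(L \right)} = \frac{1}{L - 18} = \frac{1}{-18 + L}$)
$W{\left(h{\left(-6 \right)} \right)} + 909 A = \frac{1}{-18 - -117} + 909 \cdot 171 = \frac{1}{-18 + \left(-3 + 120\right)} + 155439 = \frac{1}{-18 + 117} + 155439 = \frac{1}{99} + 155439 = \frac{15388462}{99}$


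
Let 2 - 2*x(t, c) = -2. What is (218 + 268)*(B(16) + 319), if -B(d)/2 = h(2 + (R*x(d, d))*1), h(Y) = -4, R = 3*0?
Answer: 158922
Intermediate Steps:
x(t, c) = 2 (x(t, c) = 1 - ½*(-2) = 1 + 1 = 2)
R = 0
B(d) = 8 (B(d) = -2*(-4) = 8)
(218 + 268)*(B(16) + 319) = (218 + 268)*(8 + 319) = 486*327 = 158922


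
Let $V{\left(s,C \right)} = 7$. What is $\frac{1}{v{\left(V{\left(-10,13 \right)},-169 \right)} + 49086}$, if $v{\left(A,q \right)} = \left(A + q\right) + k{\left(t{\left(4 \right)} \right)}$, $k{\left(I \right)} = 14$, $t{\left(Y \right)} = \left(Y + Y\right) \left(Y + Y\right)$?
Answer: $\frac{1}{48938} \approx 2.0434 \cdot 10^{-5}$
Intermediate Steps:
$t{\left(Y \right)} = 4 Y^{2}$ ($t{\left(Y \right)} = 2 Y 2 Y = 4 Y^{2}$)
$v{\left(A,q \right)} = 14 + A + q$ ($v{\left(A,q \right)} = \left(A + q\right) + 14 = 14 + A + q$)
$\frac{1}{v{\left(V{\left(-10,13 \right)},-169 \right)} + 49086} = \frac{1}{\left(14 + 7 - 169\right) + 49086} = \frac{1}{-148 + 49086} = \frac{1}{48938}$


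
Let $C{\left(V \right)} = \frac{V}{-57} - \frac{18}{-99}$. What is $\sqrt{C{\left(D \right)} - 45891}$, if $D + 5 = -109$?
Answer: $\frac{43 i \sqrt{3003}}{11} \approx 214.22 i$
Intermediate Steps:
$D = -114$ ($D = -5 - 109 = -114$)
$C{\left(V \right)} = \frac{2}{11} - \frac{V}{57}$ ($C{\left(V \right)} = V \left(- \frac{1}{57}\right) - - \frac{2}{11} = - \frac{V}{57} + \frac{2}{11} = \frac{2}{11} - \frac{V}{57}$)
$\sqrt{C{\left(D \right)} - 45891} = \sqrt{\left(\frac{2}{11} - -2\right) - 45891} = \sqrt{\left(\frac{2}{11} + 2\right) - 45891} = \sqrt{\frac{24}{11} - 45891} = \sqrt{- \frac{504777}{11}} = \frac{43 i \sqrt{3003}}{11}$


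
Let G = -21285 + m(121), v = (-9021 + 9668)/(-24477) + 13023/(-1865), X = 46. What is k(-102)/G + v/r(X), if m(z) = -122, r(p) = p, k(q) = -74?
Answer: -3347109967681/22476085167405 ≈ -0.14892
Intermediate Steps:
v = -319970626/45649605 (v = 647*(-1/24477) + 13023*(-1/1865) = -647/24477 - 13023/1865 = -319970626/45649605 ≈ -7.0093)
G = -21407 (G = -21285 - 122 = -21407)
k(-102)/G + v/r(X) = -74/(-21407) - 319970626/45649605/46 = -74*(-1/21407) - 319970626/45649605*1/46 = 74/21407 - 159985313/1049940915 = -3347109967681/22476085167405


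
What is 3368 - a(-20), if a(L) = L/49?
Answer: 165052/49 ≈ 3368.4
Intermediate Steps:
a(L) = L/49 (a(L) = L*(1/49) = L/49)
3368 - a(-20) = 3368 - (-20)/49 = 3368 - 1*(-20/49) = 3368 + 20/49 = 165052/49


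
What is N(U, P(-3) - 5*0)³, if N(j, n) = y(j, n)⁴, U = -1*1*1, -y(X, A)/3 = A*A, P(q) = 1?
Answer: 531441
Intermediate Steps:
y(X, A) = -3*A² (y(X, A) = -3*A*A = -3*A²)
U = -1 (U = -1*1 = -1)
N(j, n) = 81*n⁸ (N(j, n) = (-3*n²)⁴ = 81*n⁸)
N(U, P(-3) - 5*0)³ = (81*(1 - 5*0)⁸)³ = (81*(1 + 0)⁸)³ = (81*1⁸)³ = (81*1)³ = 81³ = 531441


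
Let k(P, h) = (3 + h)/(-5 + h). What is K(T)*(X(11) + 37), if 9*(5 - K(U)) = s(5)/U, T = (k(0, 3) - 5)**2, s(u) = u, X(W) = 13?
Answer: 71875/288 ≈ 249.57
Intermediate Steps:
k(P, h) = (3 + h)/(-5 + h)
T = 64 (T = ((3 + 3)/(-5 + 3) - 5)**2 = (6/(-2) - 5)**2 = (-1/2*6 - 5)**2 = (-3 - 5)**2 = (-8)**2 = 64)
K(U) = 5 - 5/(9*U)
K(T)*(X(11) + 37) = (5 - 5/9/64)*(13 + 37) = (5 - 5/9*1/64)*50 = (5 - 5/576)*50 = (2875/576)*50 = 71875/288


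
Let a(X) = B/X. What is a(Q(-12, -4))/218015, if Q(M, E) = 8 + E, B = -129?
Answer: -129/872060 ≈ -0.00014793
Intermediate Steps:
a(X) = -129/X
a(Q(-12, -4))/218015 = -129/(8 - 4)/218015 = -129/4*(1/218015) = -129*¼*(1/218015) = -129/4*1/218015 = -129/872060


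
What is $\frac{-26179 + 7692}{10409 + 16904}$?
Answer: $- \frac{18487}{27313} \approx -0.67686$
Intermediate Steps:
$\frac{-26179 + 7692}{10409 + 16904} = - \frac{18487}{27313}$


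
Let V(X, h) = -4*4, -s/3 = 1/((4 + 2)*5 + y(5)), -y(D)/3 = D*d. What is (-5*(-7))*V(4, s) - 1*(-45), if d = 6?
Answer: -515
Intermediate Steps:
y(D) = -18*D (y(D) = -3*D*6 = -18*D)
s = 1/20 (s = -3/((4 + 2)*5 - 18*5) = -3/(6*5 - 90) = -3/(30 - 90) = -3/(-60) = -3*(-1/60) = 1/20 ≈ 0.050000)
V(X, h) = -16
(-5*(-7))*V(4, s) - 1*(-45) = -5*(-7)*(-16) - 1*(-45) = 35*(-16) + 45 = -560 + 45 = -515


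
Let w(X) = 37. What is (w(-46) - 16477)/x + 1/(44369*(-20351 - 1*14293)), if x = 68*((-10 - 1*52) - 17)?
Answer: 6317561702617/2064351671148 ≈ 3.0603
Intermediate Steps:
x = -5372 (x = 68*((-10 - 52) - 17) = 68*(-62 - 17) = 68*(-79) = -5372)
(w(-46) - 16477)/x + 1/(44369*(-20351 - 1*14293)) = (37 - 16477)/(-5372) + 1/(44369*(-20351 - 1*14293)) = -16440*(-1/5372) + 1/(44369*(-20351 - 14293)) = 4110/1343 + (1/44369)/(-34644) = 4110/1343 + (1/44369)*(-1/34644) = 4110/1343 - 1/1537119636 = 6317561702617/2064351671148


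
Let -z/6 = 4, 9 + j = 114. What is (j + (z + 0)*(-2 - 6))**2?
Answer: 88209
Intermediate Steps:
j = 105 (j = -9 + 114 = 105)
z = -24 (z = -6*4 = -24)
(j + (z + 0)*(-2 - 6))**2 = (105 + (-24 + 0)*(-2 - 6))**2 = (105 - 24*(-8))**2 = (105 + 192)**2 = 297**2 = 88209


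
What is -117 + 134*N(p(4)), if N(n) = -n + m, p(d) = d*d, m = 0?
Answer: -2261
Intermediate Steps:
p(d) = d**2
N(n) = -n (N(n) = -n + 0 = -n)
-117 + 134*N(p(4)) = -117 + 134*(-1*4**2) = -117 + 134*(-1*16) = -117 + 134*(-16) = -117 - 2144 = -2261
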